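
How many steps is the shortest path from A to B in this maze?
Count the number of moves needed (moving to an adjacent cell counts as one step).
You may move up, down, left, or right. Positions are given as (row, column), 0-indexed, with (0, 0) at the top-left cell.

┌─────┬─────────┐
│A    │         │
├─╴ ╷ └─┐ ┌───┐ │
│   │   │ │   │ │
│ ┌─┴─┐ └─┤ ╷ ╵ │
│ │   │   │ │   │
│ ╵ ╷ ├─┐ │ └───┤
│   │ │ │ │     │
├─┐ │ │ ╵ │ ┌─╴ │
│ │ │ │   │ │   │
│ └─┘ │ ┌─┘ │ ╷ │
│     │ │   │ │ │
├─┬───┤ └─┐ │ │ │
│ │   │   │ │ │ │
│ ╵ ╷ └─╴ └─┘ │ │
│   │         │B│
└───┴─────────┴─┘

Using BFS to find shortest path:
Start: (0, 0), End: (7, 7)
Path found:
(0,0) → (0,1) → (0,2) → (1,2) → (1,3) → (2,3) → (2,4) → (3,4) → (4,4) → (4,3) → (5,3) → (6,3) → (6,4) → (7,4) → (7,5) → (7,6) → (6,6) → (5,6) → (4,6) → (4,7) → (5,7) → (6,7) → (7,7)
Number of steps: 22

Solution:

┌─────┬─────────┐
│A → ↓│         │
├─╴ ╷ └─┐ ┌───┐ │
│   │↳ ↓│ │   │ │
│ ┌─┴─┐ └─┤ ╷ ╵ │
│ │   │↳ ↓│ │   │
│ ╵ ╷ ├─┐ │ └───┤
│   │ │ │↓│     │
├─┐ │ │ ╵ │ ┌─╴ │
│ │ │ │↓ ↲│ │↱ ↓│
│ └─┘ │ ┌─┘ │ ╷ │
│     │↓│   │↑│↓│
├─┬───┤ └─┐ │ │ │
│ │   │↳ ↓│ │↑│↓│
│ ╵ ╷ └─╴ └─┘ │ │
│   │    ↳ → ↑│B│
└───┴─────────┴─┘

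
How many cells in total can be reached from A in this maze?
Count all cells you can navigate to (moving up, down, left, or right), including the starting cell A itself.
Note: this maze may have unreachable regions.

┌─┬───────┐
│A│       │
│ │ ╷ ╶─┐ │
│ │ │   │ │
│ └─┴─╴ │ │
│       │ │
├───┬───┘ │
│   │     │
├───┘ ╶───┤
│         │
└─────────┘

Using BFS/flood-fill to find all reachable cells from A:
Maze size: 5 × 5 = 25 total cells
2 cell(s) are walled off and cannot be reached from A.
Reachable cells: 23

Reachable region (· marks reachable cells):

┌─┬───────┐
│A│· · · ·│
│ │ ╷ ╶─┐ │
│·│·│· ·│·│
│ └─┴─╴ │ │
│· · · ·│·│
├───┬───┘ │
│   │· · ·│
├───┘ ╶───┤
│· · · · ·│
└─────────┘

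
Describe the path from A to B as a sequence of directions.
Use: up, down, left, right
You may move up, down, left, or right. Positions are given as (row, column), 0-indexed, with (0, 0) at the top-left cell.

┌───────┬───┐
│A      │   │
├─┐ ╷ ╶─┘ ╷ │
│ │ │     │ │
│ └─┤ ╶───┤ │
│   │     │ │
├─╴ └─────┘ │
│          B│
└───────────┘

Finding the path and converting it to directions:
Path through cells: (0,0) → (0,1) → (0,2) → (1,2) → (1,3) → (1,4) → (0,4) → (0,5) → (1,5) → (2,5) → (3,5)
Directions: right, right, down, right, right, up, right, down, down, down

Solution:

┌───────┬───┐
│A → ↓  │↱ ↓│
├─┐ ╷ ╶─┘ ╷ │
│ │ │↳ → ↑│↓│
│ └─┤ ╶───┤ │
│   │     │↓│
├─╴ └─────┘ │
│          B│
└───────────┘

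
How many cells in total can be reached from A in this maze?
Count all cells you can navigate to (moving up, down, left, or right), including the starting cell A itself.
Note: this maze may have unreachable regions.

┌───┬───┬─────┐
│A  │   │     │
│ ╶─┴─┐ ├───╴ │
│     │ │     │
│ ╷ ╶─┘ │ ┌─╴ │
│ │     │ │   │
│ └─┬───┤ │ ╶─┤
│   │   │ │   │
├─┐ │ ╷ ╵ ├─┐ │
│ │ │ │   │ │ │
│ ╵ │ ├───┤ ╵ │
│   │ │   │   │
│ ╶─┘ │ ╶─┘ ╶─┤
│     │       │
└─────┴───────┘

Using BFS/flood-fill to find all reachable cells from A:
Maze size: 7 × 7 = 49 total cells
All cells are reachable — the maze is fully connected.
Reachable cells: 49

Reachable region (· marks reachable cells):

┌───┬───┬─────┐
│A ·│· ·│· · ·│
│ ╶─┴─┐ ├───╴ │
│· · ·│·│· · ·│
│ ╷ ╶─┘ │ ┌─╴ │
│·│· · ·│·│· ·│
│ └─┬───┤ │ ╶─┤
│· ·│· ·│·│· ·│
├─┐ │ ╷ ╵ ├─┐ │
│·│·│·│· ·│·│·│
│ ╵ │ ├───┤ ╵ │
│· ·│·│· ·│· ·│
│ ╶─┘ │ ╶─┘ ╶─┤
│· · ·│· · · ·│
└─────┴───────┘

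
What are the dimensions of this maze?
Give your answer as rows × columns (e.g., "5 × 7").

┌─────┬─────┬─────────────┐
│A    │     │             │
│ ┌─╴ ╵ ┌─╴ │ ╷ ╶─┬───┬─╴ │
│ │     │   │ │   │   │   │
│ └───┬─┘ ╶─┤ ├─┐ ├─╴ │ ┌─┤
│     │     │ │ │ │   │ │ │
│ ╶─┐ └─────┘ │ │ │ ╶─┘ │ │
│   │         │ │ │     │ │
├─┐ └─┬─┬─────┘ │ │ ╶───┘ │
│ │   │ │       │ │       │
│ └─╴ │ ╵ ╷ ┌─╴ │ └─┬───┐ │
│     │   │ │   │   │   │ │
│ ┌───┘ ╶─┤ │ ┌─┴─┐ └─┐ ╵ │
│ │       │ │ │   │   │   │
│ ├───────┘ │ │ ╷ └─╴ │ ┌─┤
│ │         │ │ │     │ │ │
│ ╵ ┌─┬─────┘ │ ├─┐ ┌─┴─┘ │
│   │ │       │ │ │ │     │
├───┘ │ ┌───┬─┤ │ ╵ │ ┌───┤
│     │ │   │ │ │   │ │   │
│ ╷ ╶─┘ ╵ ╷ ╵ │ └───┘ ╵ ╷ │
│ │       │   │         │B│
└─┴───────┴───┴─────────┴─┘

Counting the maze dimensions:
Rows (vertical): 11
Columns (horizontal): 13
Dimensions: 11 × 13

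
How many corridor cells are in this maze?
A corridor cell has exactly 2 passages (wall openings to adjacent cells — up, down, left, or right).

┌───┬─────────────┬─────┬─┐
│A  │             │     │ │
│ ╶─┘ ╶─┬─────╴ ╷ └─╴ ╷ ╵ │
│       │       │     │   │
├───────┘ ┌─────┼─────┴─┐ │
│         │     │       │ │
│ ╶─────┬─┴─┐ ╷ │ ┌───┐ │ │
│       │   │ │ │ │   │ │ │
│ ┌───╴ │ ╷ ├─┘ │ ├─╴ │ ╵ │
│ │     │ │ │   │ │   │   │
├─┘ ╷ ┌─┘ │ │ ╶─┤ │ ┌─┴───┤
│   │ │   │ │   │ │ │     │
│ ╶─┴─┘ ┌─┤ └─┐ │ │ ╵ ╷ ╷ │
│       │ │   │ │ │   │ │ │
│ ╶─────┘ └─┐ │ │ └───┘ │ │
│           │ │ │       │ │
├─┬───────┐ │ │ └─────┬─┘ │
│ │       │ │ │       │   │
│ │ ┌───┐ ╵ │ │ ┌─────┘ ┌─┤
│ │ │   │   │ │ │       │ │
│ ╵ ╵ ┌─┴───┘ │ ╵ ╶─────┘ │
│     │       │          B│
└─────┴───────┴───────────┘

Counting cells with exactly 2 passages:
Total corridor cells: 115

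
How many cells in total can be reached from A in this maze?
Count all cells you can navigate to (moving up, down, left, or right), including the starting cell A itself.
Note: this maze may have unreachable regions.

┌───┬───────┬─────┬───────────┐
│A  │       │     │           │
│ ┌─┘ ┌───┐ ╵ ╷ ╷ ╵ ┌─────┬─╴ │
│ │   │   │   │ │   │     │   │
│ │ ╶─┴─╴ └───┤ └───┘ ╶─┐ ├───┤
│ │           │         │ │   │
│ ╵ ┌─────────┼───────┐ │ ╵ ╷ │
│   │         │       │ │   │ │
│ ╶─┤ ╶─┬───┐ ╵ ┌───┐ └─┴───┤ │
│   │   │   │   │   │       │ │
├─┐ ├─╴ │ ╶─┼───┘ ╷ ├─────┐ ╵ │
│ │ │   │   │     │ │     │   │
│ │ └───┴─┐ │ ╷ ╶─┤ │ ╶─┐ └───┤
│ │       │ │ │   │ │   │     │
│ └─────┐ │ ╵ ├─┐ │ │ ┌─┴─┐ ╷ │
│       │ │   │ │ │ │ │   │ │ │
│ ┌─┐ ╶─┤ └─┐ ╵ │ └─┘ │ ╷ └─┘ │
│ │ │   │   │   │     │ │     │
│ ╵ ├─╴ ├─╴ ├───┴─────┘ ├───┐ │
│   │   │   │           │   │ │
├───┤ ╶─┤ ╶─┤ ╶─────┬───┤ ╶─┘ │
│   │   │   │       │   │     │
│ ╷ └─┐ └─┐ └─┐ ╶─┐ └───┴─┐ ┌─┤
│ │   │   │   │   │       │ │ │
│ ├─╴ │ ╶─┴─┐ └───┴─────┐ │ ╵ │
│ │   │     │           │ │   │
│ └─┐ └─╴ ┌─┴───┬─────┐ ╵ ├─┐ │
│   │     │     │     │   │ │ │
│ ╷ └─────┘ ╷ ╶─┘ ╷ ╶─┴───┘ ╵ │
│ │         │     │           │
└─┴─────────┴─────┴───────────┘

Using BFS/flood-fill to find all reachable cells from A:
Maze size: 15 × 15 = 225 total cells
2 cell(s) are walled off and cannot be reached from A.
Reachable cells: 223

Reachable region (· marks reachable cells):

┌───┬───────┬─────┬───────────┐
│A ·│· · · ·│· · ·│· · · · · ·│
│ ┌─┘ ┌───┐ ╵ ╷ ╷ ╵ ┌─────┬─╴ │
│·│· ·│· ·│· ·│·│· ·│· · ·│· ·│
│ │ ╶─┴─╴ └───┤ └───┘ ╶─┐ ├───┤
│·│· · · · · ·│· · · · ·│·│· ·│
│ ╵ ┌─────────┼───────┐ │ ╵ ╷ │
│· ·│· · · · ·│· · · ·│·│· ·│·│
│ ╶─┤ ╶─┬───┐ ╵ ┌───┐ └─┴───┤ │
│· ·│· ·│· ·│· ·│· ·│· · · ·│·│
├─┐ ├─╴ │ ╶─┼───┘ ╷ ├─────┐ ╵ │
│·│·│· ·│· ·│· · ·│·│· · ·│· ·│
│ │ └───┴─┐ │ ╷ ╶─┤ │ ╶─┐ └───┤
│·│· · · ·│·│·│· ·│·│· ·│· · ·│
│ └─────┐ │ ╵ ├─┐ │ │ ┌─┴─┐ ╷ │
│· · · ·│·│· ·│·│·│·│·│· ·│·│·│
│ ┌─┐ ╶─┤ └─┐ ╵ │ └─┘ │ ╷ └─┘ │
│·│·│· ·│· ·│· ·│· · ·│·│· · ·│
│ ╵ ├─╴ ├─╴ ├───┴─────┘ ├───┐ │
│· ·│· ·│· ·│· · · · · ·│· ·│·│
├───┤ ╶─┤ ╶─┤ ╶─────┬───┤ ╶─┘ │
│· ·│· ·│· ·│· · · ·│   │· · ·│
│ ╷ └─┐ └─┐ └─┐ ╶─┐ └───┴─┐ ┌─┤
│·│· ·│· ·│· ·│· ·│· · · ·│·│·│
│ ├─╴ │ ╶─┴─┐ └───┴─────┐ │ ╵ │
│·│· ·│· · ·│· · · · · ·│·│· ·│
│ └─┐ └─╴ ┌─┴───┬─────┐ ╵ ├─┐ │
│· ·│· · ·│· · ·│· · ·│· ·│·│·│
│ ╷ └─────┘ ╷ ╶─┘ ╷ ╶─┴───┘ ╵ │
│·│· · · · ·│· · ·│· · · · · ·│
└─┴─────────┴─────┴───────────┘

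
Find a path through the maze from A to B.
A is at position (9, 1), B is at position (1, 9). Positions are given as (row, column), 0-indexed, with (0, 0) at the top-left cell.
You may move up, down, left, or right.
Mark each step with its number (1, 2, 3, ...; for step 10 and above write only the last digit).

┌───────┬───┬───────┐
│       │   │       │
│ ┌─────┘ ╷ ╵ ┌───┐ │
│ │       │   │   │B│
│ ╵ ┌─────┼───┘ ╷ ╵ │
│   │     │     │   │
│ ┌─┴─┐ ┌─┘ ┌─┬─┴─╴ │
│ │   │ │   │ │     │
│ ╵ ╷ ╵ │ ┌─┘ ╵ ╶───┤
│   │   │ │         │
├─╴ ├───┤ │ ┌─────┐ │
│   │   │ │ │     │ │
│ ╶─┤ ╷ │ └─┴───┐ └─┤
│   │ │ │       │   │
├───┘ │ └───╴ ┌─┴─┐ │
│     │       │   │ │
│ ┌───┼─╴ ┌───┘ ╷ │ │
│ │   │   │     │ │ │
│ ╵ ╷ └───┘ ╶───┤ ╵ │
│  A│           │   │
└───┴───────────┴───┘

Finding the shortest path from (9, 1) to (1, 9):
Path length: 28 steps
Directions: left → up → up → right → right → up → up → right → down → down → right → right → right → up → left → left → up → up → up → right → up → right → right → up → right → down → right → up

Solution:

┌───────┬───┬───────┐
│       │   │       │
│ ┌─────┘ ╷ ╵ ┌───┐ │
│ │       │   │4 5│B│
│ ╵ ┌─────┼───┘ ╷ ╵ │
│   │     │1 2 3│6 7│
│ ┌─┴─┐ ┌─┘ ┌─┬─┴─╴ │
│ │   │ │9 0│ │     │
│ ╵ ╷ ╵ │ ┌─┘ ╵ ╶───┤
│   │   │8│         │
├─╴ ├───┤ │ ┌─────┐ │
│   │7 8│7│ │     │ │
│ ╶─┤ ╷ │ └─┴───┐ └─┤
│   │6│9│6 5 4  │   │
├───┘ │ └───╴ ┌─┴─┐ │
│3 4 5│0 1 2 3│   │ │
│ ┌───┼─╴ ┌───┘ ╷ │ │
│2│   │   │     │ │ │
│ ╵ ╷ └───┘ ╶───┤ ╵ │
│1 A│           │   │
└───┴───────────┴───┘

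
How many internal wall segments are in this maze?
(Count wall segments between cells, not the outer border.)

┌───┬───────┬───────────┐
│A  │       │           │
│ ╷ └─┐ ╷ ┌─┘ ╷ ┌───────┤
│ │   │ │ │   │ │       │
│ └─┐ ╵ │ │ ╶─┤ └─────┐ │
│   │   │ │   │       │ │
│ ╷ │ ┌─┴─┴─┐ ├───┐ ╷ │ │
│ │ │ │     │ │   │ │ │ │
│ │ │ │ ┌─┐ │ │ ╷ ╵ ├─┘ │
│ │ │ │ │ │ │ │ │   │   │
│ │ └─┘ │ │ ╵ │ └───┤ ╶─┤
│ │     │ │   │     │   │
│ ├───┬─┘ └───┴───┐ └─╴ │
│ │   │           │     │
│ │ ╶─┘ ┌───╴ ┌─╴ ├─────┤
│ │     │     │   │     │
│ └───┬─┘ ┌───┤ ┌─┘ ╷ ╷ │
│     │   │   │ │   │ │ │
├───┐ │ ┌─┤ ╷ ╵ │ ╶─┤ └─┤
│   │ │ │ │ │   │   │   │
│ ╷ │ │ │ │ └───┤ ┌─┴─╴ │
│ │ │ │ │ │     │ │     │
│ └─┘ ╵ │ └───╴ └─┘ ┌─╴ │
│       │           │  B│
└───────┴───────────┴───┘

Counting internal wall segments:
Total internal walls: 121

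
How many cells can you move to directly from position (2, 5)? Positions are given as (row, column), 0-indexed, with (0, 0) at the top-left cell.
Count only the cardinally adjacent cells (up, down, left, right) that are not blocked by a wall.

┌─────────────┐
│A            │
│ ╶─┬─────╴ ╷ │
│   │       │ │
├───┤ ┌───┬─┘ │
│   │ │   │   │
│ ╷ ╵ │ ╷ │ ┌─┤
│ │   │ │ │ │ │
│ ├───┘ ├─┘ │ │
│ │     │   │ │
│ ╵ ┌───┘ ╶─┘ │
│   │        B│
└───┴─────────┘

Checking passable neighbors of (2, 5):
Neighbors: (3, 5), (2, 6)
Count: 2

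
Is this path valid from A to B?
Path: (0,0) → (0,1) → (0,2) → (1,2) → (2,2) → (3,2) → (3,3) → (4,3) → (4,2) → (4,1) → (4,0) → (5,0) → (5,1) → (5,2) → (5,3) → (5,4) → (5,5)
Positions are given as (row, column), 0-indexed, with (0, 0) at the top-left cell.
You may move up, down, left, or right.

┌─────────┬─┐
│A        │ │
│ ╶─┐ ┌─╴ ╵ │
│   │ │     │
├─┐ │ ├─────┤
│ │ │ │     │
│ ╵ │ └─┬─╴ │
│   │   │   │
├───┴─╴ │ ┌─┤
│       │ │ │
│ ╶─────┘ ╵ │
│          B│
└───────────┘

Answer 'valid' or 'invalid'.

Checking path validity:
Result: All consecutive moves are passable.

valid

Correct solution:

┌─────────┬─┐
│A → ↓    │ │
│ ╶─┐ ┌─╴ ╵ │
│   │↓│     │
├─┐ │ ├─────┤
│ │ │↓│     │
│ ╵ │ └─┬─╴ │
│   │↳ ↓│   │
├───┴─╴ │ ┌─┤
│↓ ← ← ↲│ │ │
│ ╶─────┘ ╵ │
│↳ → → → → B│
└───────────┘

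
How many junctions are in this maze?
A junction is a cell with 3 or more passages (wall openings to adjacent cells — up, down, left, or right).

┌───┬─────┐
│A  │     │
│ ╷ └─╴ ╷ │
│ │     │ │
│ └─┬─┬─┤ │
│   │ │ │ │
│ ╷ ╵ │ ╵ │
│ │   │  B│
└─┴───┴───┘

Checking each cell for number of passages:

Junctions found (3+ passages):
  (0, 3): 3 passages
  (2, 0): 3 passages
Total junctions: 2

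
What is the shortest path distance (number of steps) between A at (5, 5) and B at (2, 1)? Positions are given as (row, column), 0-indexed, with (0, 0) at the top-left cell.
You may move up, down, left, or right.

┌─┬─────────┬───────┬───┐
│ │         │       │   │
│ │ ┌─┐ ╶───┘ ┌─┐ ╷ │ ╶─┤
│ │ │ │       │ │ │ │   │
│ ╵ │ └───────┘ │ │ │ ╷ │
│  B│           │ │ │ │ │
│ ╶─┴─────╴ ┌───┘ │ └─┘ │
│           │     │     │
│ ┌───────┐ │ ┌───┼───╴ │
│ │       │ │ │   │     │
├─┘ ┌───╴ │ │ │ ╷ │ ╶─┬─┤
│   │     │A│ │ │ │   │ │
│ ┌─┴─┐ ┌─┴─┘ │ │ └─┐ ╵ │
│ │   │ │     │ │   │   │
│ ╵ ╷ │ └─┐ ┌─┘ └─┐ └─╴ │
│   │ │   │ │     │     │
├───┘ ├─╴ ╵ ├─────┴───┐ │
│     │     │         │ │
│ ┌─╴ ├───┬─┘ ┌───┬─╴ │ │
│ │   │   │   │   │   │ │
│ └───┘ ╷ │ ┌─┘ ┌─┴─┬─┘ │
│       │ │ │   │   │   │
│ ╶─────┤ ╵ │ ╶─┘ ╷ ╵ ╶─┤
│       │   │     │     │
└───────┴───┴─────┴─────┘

Finding path from (5, 5) to (2, 1):
Path: (5,5) → (4,5) → (3,5) → (3,4) → (3,3) → (3,2) → (3,1) → (3,0) → (2,0) → (2,1)
Distance: 9 steps

Solution:

┌─┬─────────┬───────┬───┐
│ │         │       │   │
│ │ ┌─┐ ╶───┘ ┌─┐ ╷ │ ╶─┤
│ │ │ │       │ │ │ │   │
│ ╵ │ └───────┘ │ │ │ ╷ │
│↱ B│           │ │ │ │ │
│ ╶─┴─────╴ ┌───┘ │ └─┘ │
│↑ ← ← ← ← ↰│     │     │
│ ┌───────┐ │ ┌───┼───╴ │
│ │       │↑│ │   │     │
├─┘ ┌───╴ │ │ │ ╷ │ ╶─┬─┤
│   │     │A│ │ │ │   │ │
│ ┌─┴─┐ ┌─┴─┘ │ │ └─┐ ╵ │
│ │   │ │     │ │   │   │
│ ╵ ╷ │ └─┐ ┌─┘ └─┐ └─╴ │
│   │ │   │ │     │     │
├───┘ ├─╴ ╵ ├─────┴───┐ │
│     │     │         │ │
│ ┌─╴ ├───┬─┘ ┌───┬─╴ │ │
│ │   │   │   │   │   │ │
│ └───┘ ╷ │ ┌─┘ ┌─┴─┬─┘ │
│       │ │ │   │   │   │
│ ╶─────┤ ╵ │ ╶─┘ ╷ ╵ ╶─┤
│       │   │     │     │
└───────┴───┴─────┴─────┘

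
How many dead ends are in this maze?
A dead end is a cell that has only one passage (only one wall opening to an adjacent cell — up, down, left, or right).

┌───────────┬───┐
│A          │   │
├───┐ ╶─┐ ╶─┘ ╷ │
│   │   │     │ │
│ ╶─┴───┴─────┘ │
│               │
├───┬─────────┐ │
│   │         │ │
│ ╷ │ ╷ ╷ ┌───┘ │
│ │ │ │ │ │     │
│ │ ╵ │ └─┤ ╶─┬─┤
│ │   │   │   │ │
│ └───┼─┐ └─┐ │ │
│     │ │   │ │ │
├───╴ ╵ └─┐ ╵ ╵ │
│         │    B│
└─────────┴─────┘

Checking each cell for number of passages:

Dead ends found at positions:
  (0, 0)
  (0, 5)
  (1, 1)
  (1, 3)
  (3, 6)
  (4, 4)
  (5, 7)
  (6, 3)
  (7, 0)
  (7, 4)
Total dead ends: 10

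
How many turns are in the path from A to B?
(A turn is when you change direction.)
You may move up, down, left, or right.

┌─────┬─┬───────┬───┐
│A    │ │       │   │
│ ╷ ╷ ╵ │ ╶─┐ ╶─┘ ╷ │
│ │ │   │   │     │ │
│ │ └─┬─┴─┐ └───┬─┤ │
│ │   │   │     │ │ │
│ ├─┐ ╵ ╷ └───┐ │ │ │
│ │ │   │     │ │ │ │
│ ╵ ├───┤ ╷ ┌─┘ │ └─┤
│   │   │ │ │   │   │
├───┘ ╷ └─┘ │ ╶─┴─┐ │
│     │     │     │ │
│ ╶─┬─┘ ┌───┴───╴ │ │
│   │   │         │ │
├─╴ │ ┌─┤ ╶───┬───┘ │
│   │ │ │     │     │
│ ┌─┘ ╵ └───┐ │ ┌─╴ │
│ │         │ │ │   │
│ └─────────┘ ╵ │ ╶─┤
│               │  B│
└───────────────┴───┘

Directions: right, down, down, right, down, right, up, right, down, right, down, down, left, left, up, left, down, left, left, down, right, down, left, down, down, right, right, right, right, right, right, right, up, up, right, right, down, left, down, right
Number of turns: 26

Solution:

┌─────┬─┬───────┬───┐
│A ↓  │ │       │   │
│ ╷ ╷ ╵ │ ╶─┐ ╶─┘ ╷ │
│ │↓│   │   │     │ │
│ │ └─┬─┴─┐ └───┬─┤ │
│ │↳ ↓│↱ ↓│     │ │ │
│ ├─┐ ╵ ╷ └───┐ │ │ │
│ │ │↳ ↑│↳ ↓  │ │ │ │
│ ╵ ├───┤ ╷ ┌─┘ │ └─┤
│   │↓ ↰│ │↓│   │   │
├───┘ ╷ └─┘ │ ╶─┴─┐ │
│↓ ← ↲│↑ ← ↲│     │ │
│ ╶─┬─┘ ┌───┴───╴ │ │
│↳ ↓│   │         │ │
├─╴ │ ┌─┤ ╶───┬───┘ │
│↓ ↲│ │ │     │↱ → ↓│
│ ┌─┘ ╵ └───┐ │ ┌─╴ │
│↓│         │ │↑│↓ ↲│
│ └─────────┘ ╵ │ ╶─┤
│↳ → → → → → → ↑│↳ B│
└───────────────┴───┘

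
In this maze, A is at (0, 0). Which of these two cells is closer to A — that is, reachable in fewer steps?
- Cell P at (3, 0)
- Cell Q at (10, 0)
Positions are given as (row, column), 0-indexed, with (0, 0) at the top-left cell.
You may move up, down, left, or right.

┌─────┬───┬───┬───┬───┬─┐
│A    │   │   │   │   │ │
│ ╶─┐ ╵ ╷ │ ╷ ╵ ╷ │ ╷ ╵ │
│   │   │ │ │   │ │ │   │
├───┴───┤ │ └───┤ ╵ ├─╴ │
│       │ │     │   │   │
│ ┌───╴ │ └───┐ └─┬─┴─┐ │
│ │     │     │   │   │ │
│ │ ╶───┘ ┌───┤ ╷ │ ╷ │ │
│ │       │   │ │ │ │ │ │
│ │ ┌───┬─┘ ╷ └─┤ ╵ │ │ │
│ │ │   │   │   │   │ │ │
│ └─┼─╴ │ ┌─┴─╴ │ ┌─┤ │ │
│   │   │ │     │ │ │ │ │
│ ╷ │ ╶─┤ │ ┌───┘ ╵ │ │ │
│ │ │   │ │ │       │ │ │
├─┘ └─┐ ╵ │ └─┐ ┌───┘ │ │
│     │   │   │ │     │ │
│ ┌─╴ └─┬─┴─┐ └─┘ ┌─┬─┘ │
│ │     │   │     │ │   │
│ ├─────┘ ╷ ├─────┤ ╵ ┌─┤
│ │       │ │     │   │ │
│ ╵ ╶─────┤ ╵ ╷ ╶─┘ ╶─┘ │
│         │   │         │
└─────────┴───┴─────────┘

Shortest path A → P at (3, 0): 21 steps
Shortest path A → Q at (10, 0): 30 steps

P is closer (21 steps vs 30 steps).

Path to P:

┌─────┬───┬───┬───┬───┬─┐
│A → ↓│↱ ↓│   │   │   │ │
│ ╶─┐ ╵ ╷ │ ╷ ╵ ╷ │ ╷ ╵ │
│   │↳ ↑│↓│ │   │ │ │   │
├───┴───┤ │ └───┤ ╵ ├─╴ │
│↓ ← ← ↰│↓│     │   │   │
│ ┌───╴ │ └───┐ └─┬─┴─┐ │
│P│↱ → ↑│↓    │   │   │ │
│ │ ╶───┘ ┌───┤ ╷ │ ╷ │ │
│ │↑ ← ← ↲│   │ │ │ │ │ │
│ │ ┌───┬─┘ ╷ └─┤ ╵ │ │ │
│ │ │   │   │   │   │ │ │
│ └─┼─╴ │ ┌─┴─╴ │ ┌─┤ │ │
│   │   │ │     │ │ │ │ │
│ ╷ │ ╶─┤ │ ┌───┘ ╵ │ │ │
│ │ │   │ │ │       │ │ │
├─┘ └─┐ ╵ │ └─┐ ┌───┘ │ │
│     │   │   │ │     │ │
│ ┌─╴ └─┬─┴─┐ └─┘ ┌─┬─┘ │
│ │     │   │     │ │   │
│ ├─────┘ ╷ ├─────┤ ╵ ┌─┤
│ │       │ │     │   │ │
│ ╵ ╶─────┤ ╵ ╷ ╶─┘ ╶─┘ │
│         │   │         │
└─────────┴───┴─────────┘

Path to Q:

┌─────┬───┬───┬───┬───┬─┐
│A → ↓│↱ ↓│   │   │   │ │
│ ╶─┐ ╵ ╷ │ ╷ ╵ ╷ │ ╷ ╵ │
│   │↳ ↑│↓│ │   │ │ │   │
├───┴───┤ │ └───┤ ╵ ├─╴ │
│↓ ← ← ↰│↓│     │   │   │
│ ┌───╴ │ └───┐ └─┬─┴─┐ │
│↓│↱ → ↑│↓    │   │   │ │
│ │ ╶───┘ ┌───┤ ╷ │ ╷ │ │
│↓│↑ ← ← ↲│   │ │ │ │ │ │
│ │ ┌───┬─┘ ╷ └─┤ ╵ │ │ │
│↓│ │   │   │   │   │ │ │
│ └─┼─╴ │ ┌─┴─╴ │ ┌─┤ │ │
│↳ ↓│   │ │     │ │ │ │ │
│ ╷ │ ╶─┤ │ ┌───┘ ╵ │ │ │
│ │↓│   │ │ │       │ │ │
├─┘ └─┐ ╵ │ └─┐ ┌───┘ │ │
│↓ ↲  │   │   │ │     │ │
│ ┌─╴ └─┬─┴─┐ └─┘ ┌─┬─┘ │
│↓│     │   │     │ │   │
│ ├─────┘ ╷ ├─────┤ ╵ ┌─┤
│Q│       │ │     │   │ │
│ ╵ ╶─────┤ ╵ ╷ ╶─┘ ╶─┘ │
│         │   │         │
└─────────┴───┴─────────┘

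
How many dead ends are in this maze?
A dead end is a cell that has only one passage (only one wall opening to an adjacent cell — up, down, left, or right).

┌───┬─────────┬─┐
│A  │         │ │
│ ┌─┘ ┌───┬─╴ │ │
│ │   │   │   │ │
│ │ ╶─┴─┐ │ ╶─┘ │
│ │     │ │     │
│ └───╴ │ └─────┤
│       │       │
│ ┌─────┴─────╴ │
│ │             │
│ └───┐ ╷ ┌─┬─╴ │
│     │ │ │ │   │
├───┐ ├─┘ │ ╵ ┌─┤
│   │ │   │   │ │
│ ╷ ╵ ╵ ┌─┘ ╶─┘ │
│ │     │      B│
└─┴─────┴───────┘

Checking each cell for number of passages:

Dead ends found at positions:
  (0, 1)
  (0, 7)
  (1, 3)
  (4, 1)
  (5, 3)
  (5, 5)
  (6, 7)
  (7, 0)
  (7, 4)
Total dead ends: 9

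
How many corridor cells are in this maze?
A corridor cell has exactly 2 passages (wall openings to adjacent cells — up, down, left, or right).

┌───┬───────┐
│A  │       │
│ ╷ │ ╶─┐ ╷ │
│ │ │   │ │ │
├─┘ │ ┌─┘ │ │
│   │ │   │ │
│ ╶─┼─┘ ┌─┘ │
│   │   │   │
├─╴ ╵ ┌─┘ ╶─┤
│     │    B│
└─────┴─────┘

Counting cells with exactly 2 passages:
Total corridor cells: 20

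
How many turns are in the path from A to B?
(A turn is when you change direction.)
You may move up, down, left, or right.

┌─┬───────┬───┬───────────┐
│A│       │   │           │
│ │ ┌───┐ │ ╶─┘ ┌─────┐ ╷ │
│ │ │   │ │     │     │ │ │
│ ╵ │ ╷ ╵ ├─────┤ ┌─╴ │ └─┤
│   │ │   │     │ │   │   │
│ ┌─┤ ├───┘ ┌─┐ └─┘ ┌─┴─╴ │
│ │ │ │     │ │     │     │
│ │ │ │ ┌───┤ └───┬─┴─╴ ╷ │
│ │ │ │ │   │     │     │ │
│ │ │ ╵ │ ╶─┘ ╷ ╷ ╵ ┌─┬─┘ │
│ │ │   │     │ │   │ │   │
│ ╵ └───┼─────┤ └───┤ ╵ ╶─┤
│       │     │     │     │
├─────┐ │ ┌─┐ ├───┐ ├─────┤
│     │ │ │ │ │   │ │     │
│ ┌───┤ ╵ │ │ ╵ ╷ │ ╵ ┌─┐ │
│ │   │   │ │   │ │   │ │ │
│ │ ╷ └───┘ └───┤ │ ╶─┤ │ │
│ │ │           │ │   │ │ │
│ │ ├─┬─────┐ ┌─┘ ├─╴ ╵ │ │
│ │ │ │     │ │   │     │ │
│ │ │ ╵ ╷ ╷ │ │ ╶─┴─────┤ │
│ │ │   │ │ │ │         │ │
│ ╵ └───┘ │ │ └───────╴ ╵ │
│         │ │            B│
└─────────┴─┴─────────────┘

Directions: down, down, down, down, down, down, right, right, right, down, down, right, up, up, right, right, down, down, right, up, right, down, down, down, left, down, right, right, right, right, down, right
Number of turns: 15

Solution:

┌─┬───────┬───┬───────────┐
│A│       │   │           │
│ │ ┌───┐ │ ╶─┘ ┌─────┐ ╷ │
│↓│ │   │ │     │     │ │ │
│ ╵ │ ╷ ╵ ├─────┤ ┌─╴ │ └─┤
│↓  │ │   │     │ │   │   │
│ ┌─┤ ├───┘ ┌─┐ └─┘ ┌─┴─╴ │
│↓│ │ │     │ │     │     │
│ │ │ │ ┌───┤ └───┬─┴─╴ ╷ │
│↓│ │ │ │   │     │     │ │
│ │ │ ╵ │ ╶─┘ ╷ ╷ ╵ ┌─┬─┘ │
│↓│ │   │     │ │   │ │   │
│ ╵ └───┼─────┤ └───┤ ╵ ╶─┤
│↳ → → ↓│↱ → ↓│     │     │
├─────┐ │ ┌─┐ ├───┐ ├─────┤
│     │↓│↑│ │↓│↱ ↓│ │     │
│ ┌───┤ ╵ │ │ ╵ ╷ │ ╵ ┌─┐ │
│ │   │↳ ↑│ │↳ ↑│↓│   │ │ │
│ │ ╷ └───┘ └───┤ │ ╶─┤ │ │
│ │ │           │↓│   │ │ │
│ │ ├─┬─────┐ ┌─┘ ├─╴ ╵ │ │
│ │ │ │     │ │↓ ↲│     │ │
│ │ │ ╵ ╷ ╷ │ │ ╶─┴─────┤ │
│ │ │   │ │ │ │↳ → → → ↓│ │
│ ╵ └───┘ │ │ └───────╴ ╵ │
│         │ │          ↳ B│
└─────────┴─┴─────────────┘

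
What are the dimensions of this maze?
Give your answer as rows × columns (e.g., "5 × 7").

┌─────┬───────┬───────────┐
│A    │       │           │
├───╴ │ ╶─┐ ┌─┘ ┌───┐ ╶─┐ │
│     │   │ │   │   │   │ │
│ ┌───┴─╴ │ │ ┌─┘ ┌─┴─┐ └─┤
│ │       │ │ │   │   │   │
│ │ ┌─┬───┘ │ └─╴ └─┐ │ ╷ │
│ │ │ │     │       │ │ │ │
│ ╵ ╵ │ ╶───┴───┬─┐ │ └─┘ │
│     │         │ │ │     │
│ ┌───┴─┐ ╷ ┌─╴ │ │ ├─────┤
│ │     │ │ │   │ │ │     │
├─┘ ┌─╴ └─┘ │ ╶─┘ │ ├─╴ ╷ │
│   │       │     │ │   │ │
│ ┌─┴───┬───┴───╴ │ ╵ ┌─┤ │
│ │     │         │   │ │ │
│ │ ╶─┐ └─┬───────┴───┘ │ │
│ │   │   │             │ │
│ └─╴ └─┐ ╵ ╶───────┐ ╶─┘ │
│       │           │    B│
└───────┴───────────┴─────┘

Counting the maze dimensions:
Rows (vertical): 10
Columns (horizontal): 13
Dimensions: 10 × 13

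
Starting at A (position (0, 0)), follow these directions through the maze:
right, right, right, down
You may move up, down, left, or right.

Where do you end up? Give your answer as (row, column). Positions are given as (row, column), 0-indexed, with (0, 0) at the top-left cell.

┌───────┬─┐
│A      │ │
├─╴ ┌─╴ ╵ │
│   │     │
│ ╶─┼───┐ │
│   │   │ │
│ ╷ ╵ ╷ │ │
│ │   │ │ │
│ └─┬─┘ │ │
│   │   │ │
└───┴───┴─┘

Following directions step by step:
Start: (0, 0)
  right: (0, 0) → (0, 1)
  right: (0, 1) → (0, 2)
  right: (0, 2) → (0, 3)
  down: (0, 3) → (1, 3)
Final position: (1, 3)

Path taken:

┌───────┬─┐
│A → → ↓│ │
├─╴ ┌─╴ ╵ │
│   │  B  │
│ ╶─┼───┐ │
│   │   │ │
│ ╷ ╵ ╷ │ │
│ │   │ │ │
│ └─┬─┘ │ │
│   │   │ │
└───┴───┴─┘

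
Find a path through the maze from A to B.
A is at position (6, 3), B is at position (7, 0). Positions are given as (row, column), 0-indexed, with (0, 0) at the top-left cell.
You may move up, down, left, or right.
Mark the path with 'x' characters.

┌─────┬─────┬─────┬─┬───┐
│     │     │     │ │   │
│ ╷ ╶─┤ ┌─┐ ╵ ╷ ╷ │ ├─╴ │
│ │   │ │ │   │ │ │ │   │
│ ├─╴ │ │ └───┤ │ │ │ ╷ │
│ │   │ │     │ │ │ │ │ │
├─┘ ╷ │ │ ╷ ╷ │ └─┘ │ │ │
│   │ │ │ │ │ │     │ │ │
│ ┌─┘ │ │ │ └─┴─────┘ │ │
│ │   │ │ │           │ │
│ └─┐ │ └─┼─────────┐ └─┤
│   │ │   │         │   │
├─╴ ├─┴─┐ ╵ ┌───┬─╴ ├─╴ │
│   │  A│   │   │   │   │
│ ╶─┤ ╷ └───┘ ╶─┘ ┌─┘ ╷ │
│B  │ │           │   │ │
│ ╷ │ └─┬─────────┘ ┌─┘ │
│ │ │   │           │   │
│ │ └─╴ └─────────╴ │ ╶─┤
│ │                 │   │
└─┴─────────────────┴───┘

Finding the shortest path from (6, 3) to (7, 0):
Path length: 10 steps
Directions: left → down → down → right → down → left → left → up → up → left

Solution:

┌─────┬─────┬─────┬─┬───┐
│     │     │     │ │   │
│ ╷ ╶─┤ ┌─┐ ╵ ╷ ╷ │ ├─╴ │
│ │   │ │ │   │ │ │ │   │
│ ├─╴ │ │ └───┤ │ │ │ ╷ │
│ │   │ │     │ │ │ │ │ │
├─┘ ╷ │ │ ╷ ╷ │ └─┘ │ │ │
│   │ │ │ │ │ │     │ │ │
│ ┌─┘ │ │ │ └─┴─────┘ │ │
│ │   │ │ │           │ │
│ └─┐ │ └─┼─────────┐ └─┤
│   │ │   │         │   │
├─╴ ├─┴─┐ ╵ ┌───┬─╴ ├─╴ │
│   │x A│   │   │   │   │
│ ╶─┤ ╷ └───┘ ╶─┘ ┌─┘ ╷ │
│B x│x│           │   │ │
│ ╷ │ └─┬─────────┘ ┌─┘ │
│ │x│x x│           │   │
│ │ └─╴ └─────────╴ │ ╶─┤
│ │x x x            │   │
└─┴─────────────────┴───┘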